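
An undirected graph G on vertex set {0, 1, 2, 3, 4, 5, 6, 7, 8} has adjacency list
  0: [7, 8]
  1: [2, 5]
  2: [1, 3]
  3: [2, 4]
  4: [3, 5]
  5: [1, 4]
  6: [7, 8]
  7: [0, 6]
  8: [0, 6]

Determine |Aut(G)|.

80

G has two connected components, {1, 2, 3, 4, 5} and {0, 6, 7, 8}; each is 2-regular, so G = C_5 ⊔ C_4. The components are non-isomorphic (different sizes), so Aut(G) = Aut(C_5) × Aut(C_4) = D_5 × D_4 of order 10·8 = 80.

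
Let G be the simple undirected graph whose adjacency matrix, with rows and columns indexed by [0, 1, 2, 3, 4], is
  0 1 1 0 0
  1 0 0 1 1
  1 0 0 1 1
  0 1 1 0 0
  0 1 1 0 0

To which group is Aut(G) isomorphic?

The vertices split by degree into {1, 2} (degree 3) and {0, 3, 4} (degree 2); every edge runs between the two parts, so G is the complete bipartite graph K_{2,3}. Automorphisms preserve the bipartition setwise (since the parts differ in size) and act as S_3 × S_2 within it; |Aut| = 12.

S_3 × S_2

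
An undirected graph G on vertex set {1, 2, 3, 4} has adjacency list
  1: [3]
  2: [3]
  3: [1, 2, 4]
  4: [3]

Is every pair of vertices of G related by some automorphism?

Vertex 3 is the only vertex of degree 3, so every automorphism fixes it; G is not vertex-transitive.

No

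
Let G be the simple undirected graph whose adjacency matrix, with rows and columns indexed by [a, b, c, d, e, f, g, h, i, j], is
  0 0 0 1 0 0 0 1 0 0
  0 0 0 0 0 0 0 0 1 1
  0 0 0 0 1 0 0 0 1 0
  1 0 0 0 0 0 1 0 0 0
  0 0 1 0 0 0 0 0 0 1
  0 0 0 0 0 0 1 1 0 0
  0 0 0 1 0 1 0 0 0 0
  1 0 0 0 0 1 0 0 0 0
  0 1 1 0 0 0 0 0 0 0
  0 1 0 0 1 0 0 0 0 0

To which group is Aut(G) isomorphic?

G has two connected components, {a, d, f, g, h} and {b, c, e, i, j}; each is 2-regular, so G = C_5 ⊔ C_5. Aut of a disjoint union of two copies of C_5 is the wreath product D_5 ≀ Z_2, of order 2·10² = 200.

(D_5 × D_5) ⋊ Z_2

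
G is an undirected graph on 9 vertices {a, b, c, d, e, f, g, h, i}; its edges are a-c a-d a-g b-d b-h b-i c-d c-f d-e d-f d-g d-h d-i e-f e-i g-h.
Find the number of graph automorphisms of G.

16

Vertex d is the unique vertex of degree 8; the remaining 8 vertices each have degree 3 and induce a cycle, so G is the wheel on 9 vertices with hub d. Every automorphism fixes the hub and acts on the rim 8-cycle, so Aut(G) ≅ Aut(C_8) = D_8 of order 16.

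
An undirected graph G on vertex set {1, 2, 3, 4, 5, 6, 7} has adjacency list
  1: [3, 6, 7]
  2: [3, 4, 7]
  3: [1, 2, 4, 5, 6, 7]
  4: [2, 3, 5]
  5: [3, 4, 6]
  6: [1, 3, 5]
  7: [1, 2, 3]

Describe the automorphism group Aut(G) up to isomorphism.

Vertex 3 is the unique vertex of degree 6; the remaining 6 vertices each have degree 3 and induce a cycle, so G is the wheel on 7 vertices with hub 3. Every automorphism fixes the hub and acts on the rim 6-cycle, so Aut(G) ≅ Aut(C_6) = D_6 of order 12.

D_6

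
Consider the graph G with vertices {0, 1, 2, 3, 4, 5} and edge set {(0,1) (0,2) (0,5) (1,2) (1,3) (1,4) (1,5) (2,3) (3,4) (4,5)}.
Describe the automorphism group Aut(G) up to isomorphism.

D_5

Vertex 1 is the unique vertex of degree 5; the remaining 5 vertices each have degree 3 and induce a cycle, so G is the wheel on 6 vertices with hub 1. Every automorphism fixes the hub and acts on the rim 5-cycle, so Aut(G) ≅ Aut(C_5) = D_5 of order 10.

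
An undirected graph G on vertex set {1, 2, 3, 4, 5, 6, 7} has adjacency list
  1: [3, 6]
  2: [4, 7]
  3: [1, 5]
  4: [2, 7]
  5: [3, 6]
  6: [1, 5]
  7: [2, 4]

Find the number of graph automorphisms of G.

G has two connected components, {1, 3, 5, 6} and {2, 4, 7}; each is 2-regular, so G = C_4 ⊔ C_3. The components are non-isomorphic (different sizes), so Aut(G) = Aut(C_3) × Aut(C_4) = D_3 × D_4 of order 6·8 = 48.

48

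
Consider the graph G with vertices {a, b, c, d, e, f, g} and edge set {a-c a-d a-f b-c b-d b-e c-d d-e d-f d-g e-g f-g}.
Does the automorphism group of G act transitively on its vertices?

Vertex d is the only vertex of degree 6, so every automorphism fixes it; G is not vertex-transitive.

No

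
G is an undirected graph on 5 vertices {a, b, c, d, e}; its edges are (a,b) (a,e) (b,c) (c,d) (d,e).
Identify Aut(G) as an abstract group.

the dihedral group of order 10

Every vertex has degree 2 and the graph is connected, so G is the 5-cycle C_5. The automorphisms of the 5-cycle are exactly the symmetries of a regular 5-gon: the dihedral group D_5, |D_5| = 10.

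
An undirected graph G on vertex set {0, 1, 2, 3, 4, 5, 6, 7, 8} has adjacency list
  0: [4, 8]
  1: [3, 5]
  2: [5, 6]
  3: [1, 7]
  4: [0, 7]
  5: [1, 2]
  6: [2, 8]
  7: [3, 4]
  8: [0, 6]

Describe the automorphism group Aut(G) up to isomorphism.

D_9

Every vertex has degree 2 and the graph is connected, so G is the 9-cycle C_9. C_9 has 9 rotations and 9 reflections, so Aut(C_9) ≅ D_9 of order 18.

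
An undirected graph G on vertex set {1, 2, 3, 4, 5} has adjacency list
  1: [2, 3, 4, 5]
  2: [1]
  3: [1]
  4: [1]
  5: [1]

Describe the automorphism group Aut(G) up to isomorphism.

the symmetric group on 4 letters

Vertex 1 has degree 4 and every other vertex has degree 1, so G is the star K_{1,4} with centre 1. Any automorphism fixes the centre and permutes the 4 leaves freely, so Aut(G) ≅ S_4 of order 4! = 24.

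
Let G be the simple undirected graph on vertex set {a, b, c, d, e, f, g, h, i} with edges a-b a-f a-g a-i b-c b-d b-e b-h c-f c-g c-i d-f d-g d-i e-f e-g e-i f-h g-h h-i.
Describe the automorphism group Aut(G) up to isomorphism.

The vertices split by degree into {b, f, g, i} (degree 5) and {a, c, d, e, h} (degree 4); every edge runs between the two parts, so G is the complete bipartite graph K_{4,5}. Automorphisms preserve the bipartition setwise (since the parts differ in size) and act as S_5 × S_4 within it; |Aut| = 2880.

S_5 × S_4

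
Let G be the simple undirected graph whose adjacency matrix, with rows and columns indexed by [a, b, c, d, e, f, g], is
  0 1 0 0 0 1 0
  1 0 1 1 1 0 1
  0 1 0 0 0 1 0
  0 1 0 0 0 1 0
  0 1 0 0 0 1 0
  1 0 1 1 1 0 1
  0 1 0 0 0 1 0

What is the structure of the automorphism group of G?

The vertices split by degree into {b, f} (degree 5) and {a, c, d, e, g} (degree 2); every edge runs between the two parts, so G is the complete bipartite graph K_{2,5}. Automorphisms preserve the bipartition setwise (since the parts differ in size) and act as S_5 × S_2 within it; |Aut| = 240.

S_5 × S_2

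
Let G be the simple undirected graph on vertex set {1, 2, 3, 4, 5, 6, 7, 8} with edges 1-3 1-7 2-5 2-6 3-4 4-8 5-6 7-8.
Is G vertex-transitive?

No

G has two connected components, {1, 3, 4, 7, 8} and {2, 5, 6}; each is 2-regular, so G = C_5 ⊔ C_3. The orbit of 1 under Aut(G) is {1, 3, 4, 7, 8}, which does not contain 2, so G is not vertex-transitive.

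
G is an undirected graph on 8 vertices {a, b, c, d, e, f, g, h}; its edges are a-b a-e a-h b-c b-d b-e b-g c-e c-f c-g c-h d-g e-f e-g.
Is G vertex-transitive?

Vertex a is the only vertex of degree 3, so every automorphism fixes it; G is not vertex-transitive.

No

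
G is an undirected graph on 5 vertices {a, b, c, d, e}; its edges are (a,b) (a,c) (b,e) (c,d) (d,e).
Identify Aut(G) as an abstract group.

Every vertex has degree 2 and the graph is connected, so G is the 5-cycle C_5. C_5 has 5 rotations and 5 reflections, so Aut(C_5) ≅ D_5 of order 10.

D_5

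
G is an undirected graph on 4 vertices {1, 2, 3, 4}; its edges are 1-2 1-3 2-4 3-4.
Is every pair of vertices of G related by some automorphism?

Yes

Every vertex has degree 2 and the graph is connected, so G is the 4-cycle C_4. C_4 has 4 rotations and 4 reflections, so Aut(C_4) ≅ D_4 of order 8. This group acts transitively on the 4 vertices.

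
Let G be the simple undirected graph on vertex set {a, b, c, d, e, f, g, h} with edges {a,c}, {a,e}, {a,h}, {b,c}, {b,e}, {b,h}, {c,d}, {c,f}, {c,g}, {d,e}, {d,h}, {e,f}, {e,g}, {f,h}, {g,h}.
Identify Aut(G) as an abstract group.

S_3 × S_5

The vertices split by degree into {c, e, h} (degree 5) and {a, b, d, f, g} (degree 3); every edge runs between the two parts, so G is the complete bipartite graph K_{3,5}. Automorphisms preserve the bipartition setwise (since the parts differ in size) and act as S_3 × S_5 within it; |Aut| = 720.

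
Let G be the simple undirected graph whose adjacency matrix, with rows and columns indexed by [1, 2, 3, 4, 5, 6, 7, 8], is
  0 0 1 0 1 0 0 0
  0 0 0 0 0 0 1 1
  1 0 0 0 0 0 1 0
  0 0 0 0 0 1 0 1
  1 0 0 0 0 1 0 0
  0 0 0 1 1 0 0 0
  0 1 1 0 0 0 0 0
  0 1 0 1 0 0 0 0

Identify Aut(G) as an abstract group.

the dihedral group of order 16

Every vertex has degree 2 and the graph is connected, so G is the 8-cycle C_8. The automorphisms of the 8-cycle are exactly the symmetries of a regular 8-gon: the dihedral group D_8, |D_8| = 16.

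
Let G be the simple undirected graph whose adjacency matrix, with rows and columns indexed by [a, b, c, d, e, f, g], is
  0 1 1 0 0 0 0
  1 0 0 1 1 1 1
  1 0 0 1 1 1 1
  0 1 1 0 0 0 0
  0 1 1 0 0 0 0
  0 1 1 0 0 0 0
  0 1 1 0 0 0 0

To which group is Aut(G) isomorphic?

The vertices split by degree into {b, c} (degree 5) and {a, d, e, f, g} (degree 2); every edge runs between the two parts, so G is the complete bipartite graph K_{2,5}. Automorphisms preserve the bipartition setwise (since the parts differ in size) and act as S_5 × S_2 within it; |Aut| = 240.

S_5 × S_2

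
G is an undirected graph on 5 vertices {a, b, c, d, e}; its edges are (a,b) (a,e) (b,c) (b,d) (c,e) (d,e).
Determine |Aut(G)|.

12

The vertices split by degree into {b, e} (degree 3) and {a, c, d} (degree 2); every edge runs between the two parts, so G is the complete bipartite graph K_{2,3}. Automorphisms preserve the bipartition setwise (since the parts differ in size) and act as S_3 × S_2 within it; |Aut| = 12.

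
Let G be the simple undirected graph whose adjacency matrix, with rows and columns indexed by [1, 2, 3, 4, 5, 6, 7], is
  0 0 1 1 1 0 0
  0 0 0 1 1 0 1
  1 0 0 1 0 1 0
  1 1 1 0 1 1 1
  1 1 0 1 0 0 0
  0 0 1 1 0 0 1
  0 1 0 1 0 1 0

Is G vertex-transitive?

No

Vertex 4 is the only vertex of degree 6, so every automorphism fixes it; G is not vertex-transitive.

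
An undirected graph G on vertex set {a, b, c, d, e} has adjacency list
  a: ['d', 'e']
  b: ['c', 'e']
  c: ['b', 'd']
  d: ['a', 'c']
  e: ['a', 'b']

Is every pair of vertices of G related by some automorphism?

Every vertex has degree 2 and the graph is connected, so G is the 5-cycle C_5. C_5 has 5 rotations and 5 reflections, so Aut(C_5) ≅ D_5 of order 10. Under this action every vertex can be carried to every other, so G is vertex-transitive.

Yes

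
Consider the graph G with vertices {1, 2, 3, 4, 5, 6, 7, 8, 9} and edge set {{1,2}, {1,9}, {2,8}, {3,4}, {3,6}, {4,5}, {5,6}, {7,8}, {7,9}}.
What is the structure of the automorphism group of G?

D_5 × D_4

G has two connected components, {1, 2, 7, 8, 9} and {3, 4, 5, 6}; each is 2-regular, so G = C_5 ⊔ C_4. The components are non-isomorphic (different sizes), so Aut(G) = Aut(C_5) × Aut(C_4) = D_5 × D_4 of order 10·8 = 80.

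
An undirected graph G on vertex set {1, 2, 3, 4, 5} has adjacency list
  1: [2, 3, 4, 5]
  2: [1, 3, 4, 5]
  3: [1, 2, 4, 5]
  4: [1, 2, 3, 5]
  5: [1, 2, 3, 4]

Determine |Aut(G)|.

All 5 vertices are pairwise adjacent: G = K_5. Every bijection on the vertex set is an automorphism of K_5; hence Aut(K_5) ≅ S_5, order 120.

120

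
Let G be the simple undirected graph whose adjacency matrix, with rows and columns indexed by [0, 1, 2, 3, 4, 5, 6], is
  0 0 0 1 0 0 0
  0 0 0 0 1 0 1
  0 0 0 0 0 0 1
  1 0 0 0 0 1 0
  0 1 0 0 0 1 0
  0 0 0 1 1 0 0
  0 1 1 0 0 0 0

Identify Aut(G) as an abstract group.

The degree sequence is [1, 2, 1, 2, 2, 2, 2]; the two degree-1 vertices 0 and 2 are the ends of a path, so G = P_7. The only nontrivial automorphism of a path is the end-to-end reflection, so Aut(G) ≅ Z_2.

the cyclic group of order 2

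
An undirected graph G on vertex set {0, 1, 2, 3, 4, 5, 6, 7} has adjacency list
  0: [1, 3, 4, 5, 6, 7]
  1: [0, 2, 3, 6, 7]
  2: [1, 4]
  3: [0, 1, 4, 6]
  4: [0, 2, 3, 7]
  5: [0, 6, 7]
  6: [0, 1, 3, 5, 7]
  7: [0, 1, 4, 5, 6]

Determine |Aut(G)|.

1

The degree sequence is [6, 5, 2, 4, 4, 3, 5, 5]. Checking the degree-preserving permutations of the vertex set shows that none except the identity preserves every edge, so Aut(G) is trivial.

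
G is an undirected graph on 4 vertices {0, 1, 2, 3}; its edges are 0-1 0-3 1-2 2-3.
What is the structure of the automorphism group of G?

G is 2-regular and bipartite on 2^2 = 4 vertices with girth 4; it is the hypercube graph Q_2. Aut(Q_2) consists of the signed permutations of the 2 coordinate axes: 2! permutations times 2^2 sign flips, so |Aut| = 2^2·2! = 8.

Z_2^2 ⋊ S_2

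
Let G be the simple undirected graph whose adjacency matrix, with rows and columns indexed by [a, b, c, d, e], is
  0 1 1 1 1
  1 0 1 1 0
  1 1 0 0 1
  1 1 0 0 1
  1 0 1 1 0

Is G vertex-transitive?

Vertex a is the only vertex of degree 4, so every automorphism fixes it; G is not vertex-transitive.

No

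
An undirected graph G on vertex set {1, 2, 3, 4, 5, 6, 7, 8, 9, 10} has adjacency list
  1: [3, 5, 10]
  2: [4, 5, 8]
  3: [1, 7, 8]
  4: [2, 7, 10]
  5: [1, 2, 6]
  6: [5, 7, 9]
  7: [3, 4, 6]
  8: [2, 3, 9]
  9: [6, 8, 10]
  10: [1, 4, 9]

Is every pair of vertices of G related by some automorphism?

Yes

G is 3-regular on 10 vertices with no triangles and no 4-cycles (girth 5): this is the Petersen graph. Viewing the Petersen graph as the Kneser graph K(5,2) — vertices are 2-subsets of {1,…,5}, edges join disjoint pairs — its automorphisms are exactly the permutations of the 5-element set, so Aut ≅ S_5 of order 120. This group acts transitively on the 10 vertices.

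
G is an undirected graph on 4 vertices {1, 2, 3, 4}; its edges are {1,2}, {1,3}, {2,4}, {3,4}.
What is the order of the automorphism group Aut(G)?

Every vertex has degree 2 and the graph is connected, so G is the 4-cycle C_4. The automorphisms of the 4-cycle are exactly the symmetries of a regular 4-gon: the dihedral group D_4, |D_4| = 8.

8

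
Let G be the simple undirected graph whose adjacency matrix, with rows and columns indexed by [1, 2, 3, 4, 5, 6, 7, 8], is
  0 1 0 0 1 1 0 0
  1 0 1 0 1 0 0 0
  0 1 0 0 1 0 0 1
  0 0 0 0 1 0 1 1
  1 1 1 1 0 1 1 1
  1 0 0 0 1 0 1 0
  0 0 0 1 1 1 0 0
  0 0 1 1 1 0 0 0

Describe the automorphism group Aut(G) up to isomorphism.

Vertex 5 is the unique vertex of degree 7; the remaining 7 vertices each have degree 3 and induce a cycle, so G is the wheel on 8 vertices with hub 5. With the hub fixed, the remaining symmetry is that of the rim cycle C_7, giving the dihedral group D_7.

D_7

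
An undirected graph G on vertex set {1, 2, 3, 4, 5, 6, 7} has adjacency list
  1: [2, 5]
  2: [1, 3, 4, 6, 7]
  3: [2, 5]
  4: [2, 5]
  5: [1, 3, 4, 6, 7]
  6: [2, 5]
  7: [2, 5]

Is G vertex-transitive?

Automorphisms preserve degree, but G has vertices of degree 2 and vertices of degree 5; no automorphism maps one to the other, so G is not vertex-transitive.

No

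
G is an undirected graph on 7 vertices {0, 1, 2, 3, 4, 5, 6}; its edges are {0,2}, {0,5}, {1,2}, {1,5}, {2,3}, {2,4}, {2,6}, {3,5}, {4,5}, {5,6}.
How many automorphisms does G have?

The vertices split by degree into {2, 5} (degree 5) and {0, 1, 3, 4, 6} (degree 2); every edge runs between the two parts, so G is the complete bipartite graph K_{2,5}. Automorphisms preserve the bipartition setwise (since the parts differ in size) and act as S_2 × S_5 within it; |Aut| = 240.

240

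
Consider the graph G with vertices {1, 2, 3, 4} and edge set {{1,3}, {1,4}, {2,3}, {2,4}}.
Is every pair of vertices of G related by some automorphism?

Yes

Every vertex has degree 2 and the graph is connected, so G is the 4-cycle C_4. C_4 has 4 rotations and 4 reflections, so Aut(C_4) ≅ D_4 of order 8. Under this action every vertex can be carried to every other, so G is vertex-transitive.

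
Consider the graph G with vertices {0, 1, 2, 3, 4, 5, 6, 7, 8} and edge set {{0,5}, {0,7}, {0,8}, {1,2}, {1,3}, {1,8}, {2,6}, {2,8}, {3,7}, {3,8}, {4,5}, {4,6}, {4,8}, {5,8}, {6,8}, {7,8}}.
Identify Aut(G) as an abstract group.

Vertex 8 is the unique vertex of degree 8; the remaining 8 vertices each have degree 3 and induce a cycle, so G is the wheel on 9 vertices with hub 8. Every automorphism fixes the hub and acts on the rim 8-cycle, so Aut(G) ≅ Aut(C_8) = D_8 of order 16.

D_8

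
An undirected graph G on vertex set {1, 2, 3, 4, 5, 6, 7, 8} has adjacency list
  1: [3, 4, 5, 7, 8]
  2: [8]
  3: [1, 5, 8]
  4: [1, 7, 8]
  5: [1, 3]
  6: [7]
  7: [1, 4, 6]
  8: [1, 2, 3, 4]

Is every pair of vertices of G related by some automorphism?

No

Vertex 1 is the only vertex of degree 5, so every automorphism fixes it; G is not vertex-transitive.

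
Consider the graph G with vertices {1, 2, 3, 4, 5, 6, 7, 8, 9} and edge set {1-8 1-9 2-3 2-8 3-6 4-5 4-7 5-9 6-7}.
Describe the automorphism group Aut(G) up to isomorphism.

D_9

Every vertex has degree 2 and the graph is connected, so G is the 9-cycle C_9. C_9 has 9 rotations and 9 reflections, so Aut(C_9) ≅ D_9 of order 18.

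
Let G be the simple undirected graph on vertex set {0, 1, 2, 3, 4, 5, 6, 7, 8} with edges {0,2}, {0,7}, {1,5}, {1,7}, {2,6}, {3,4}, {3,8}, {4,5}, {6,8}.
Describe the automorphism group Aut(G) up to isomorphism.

G is 2-regular and connected on 9 vertices, i.e. the cycle C_9. The automorphisms of the 9-cycle are exactly the symmetries of a regular 9-gon: the dihedral group D_9, |D_9| = 18.

the dihedral group of order 18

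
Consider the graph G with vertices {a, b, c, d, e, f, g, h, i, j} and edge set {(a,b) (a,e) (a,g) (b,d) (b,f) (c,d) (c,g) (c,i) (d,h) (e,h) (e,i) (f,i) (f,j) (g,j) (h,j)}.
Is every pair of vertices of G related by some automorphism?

Yes

G is 3-regular on 10 vertices with no triangles and no 4-cycles (girth 5): this is the Petersen graph. Viewing the Petersen graph as the Kneser graph K(5,2) — vertices are 2-subsets of {1,…,5}, edges join disjoint pairs — its automorphisms are exactly the permutations of the 5-element set, so Aut ≅ S_5 of order 120. This group acts transitively on the 10 vertices.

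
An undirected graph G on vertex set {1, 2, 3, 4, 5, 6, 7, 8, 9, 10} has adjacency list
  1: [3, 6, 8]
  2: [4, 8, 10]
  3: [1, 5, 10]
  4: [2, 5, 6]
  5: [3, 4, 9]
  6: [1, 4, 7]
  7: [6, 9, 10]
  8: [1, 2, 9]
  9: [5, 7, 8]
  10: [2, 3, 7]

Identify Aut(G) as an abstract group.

G is 3-regular on 10 vertices with no triangles and no 4-cycles (girth 5): this is the Petersen graph. It is a classical fact that the Petersen graph has automorphism group S_5 (order 120), arising from its description as the Kneser graph K(5,2).

the symmetric group S_5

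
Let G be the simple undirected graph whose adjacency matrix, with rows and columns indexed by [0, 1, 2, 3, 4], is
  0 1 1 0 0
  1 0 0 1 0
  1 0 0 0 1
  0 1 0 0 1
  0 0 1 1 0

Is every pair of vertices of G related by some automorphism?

Every vertex has degree 2 and the graph is connected, so G is the 5-cycle C_5. C_5 has 5 rotations and 5 reflections, so Aut(C_5) ≅ D_5 of order 10. This group acts transitively on the 5 vertices.

Yes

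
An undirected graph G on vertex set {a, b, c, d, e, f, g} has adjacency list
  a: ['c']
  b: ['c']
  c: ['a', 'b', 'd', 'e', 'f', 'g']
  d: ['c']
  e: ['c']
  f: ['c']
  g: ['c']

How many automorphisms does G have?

720

Vertex c has degree 6 and every other vertex has degree 1, so G is the star K_{1,6} with centre c. Any automorphism fixes the centre and permutes the 6 leaves freely, so Aut(G) ≅ S_6 of order 6! = 720.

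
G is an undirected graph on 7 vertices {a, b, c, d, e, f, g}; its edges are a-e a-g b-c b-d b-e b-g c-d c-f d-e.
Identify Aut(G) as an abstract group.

1

Degrees alone do not determine every vertex (e.g. a and g both have degree 2), but their neighbour-degree multisets differ: N(a) has degrees [2, 3] while N(g) has degrees [2, 4]. Repeating this refinement separates all vertices, so the only automorphism is the identity.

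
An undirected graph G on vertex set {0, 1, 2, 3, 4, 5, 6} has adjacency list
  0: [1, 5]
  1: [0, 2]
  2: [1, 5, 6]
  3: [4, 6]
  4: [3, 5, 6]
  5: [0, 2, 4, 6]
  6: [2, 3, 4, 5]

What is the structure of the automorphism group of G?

The degree sequence is [2, 2, 3, 2, 3, 4, 4]. Checking the degree-preserving permutations of the vertex set shows that none except the identity preserves every edge, so Aut(G) is trivial.

the trivial group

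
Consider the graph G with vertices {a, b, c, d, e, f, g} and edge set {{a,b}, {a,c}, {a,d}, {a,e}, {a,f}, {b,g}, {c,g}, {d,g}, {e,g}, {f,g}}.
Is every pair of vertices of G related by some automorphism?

No

Automorphisms preserve degree, but G has vertices of degree 2 and vertices of degree 5; no automorphism maps one to the other, so G is not vertex-transitive.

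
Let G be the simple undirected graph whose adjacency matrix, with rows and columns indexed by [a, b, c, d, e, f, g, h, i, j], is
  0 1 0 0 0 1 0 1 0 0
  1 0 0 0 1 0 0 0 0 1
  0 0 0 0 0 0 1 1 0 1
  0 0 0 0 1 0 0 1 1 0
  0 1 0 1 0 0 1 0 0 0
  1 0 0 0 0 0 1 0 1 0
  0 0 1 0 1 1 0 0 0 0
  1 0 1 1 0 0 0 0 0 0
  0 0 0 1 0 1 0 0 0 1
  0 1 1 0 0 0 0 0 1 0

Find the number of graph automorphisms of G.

120

G is 3-regular on 10 vertices with no triangles and no 4-cycles (girth 5): this is the Petersen graph. Viewing the Petersen graph as the Kneser graph K(5,2) — vertices are 2-subsets of {1,…,5}, edges join disjoint pairs — its automorphisms are exactly the permutations of the 5-element set, so Aut ≅ S_5 of order 120.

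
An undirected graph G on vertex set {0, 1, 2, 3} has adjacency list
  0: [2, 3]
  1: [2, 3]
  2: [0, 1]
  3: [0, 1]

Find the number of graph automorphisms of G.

G is 2-regular and bipartite on 2^2 = 4 vertices with girth 4; it is the hypercube graph Q_2. The symmetry group of the 2-cube is the hyperoctahedral group B_2 = Z_2 ≀ S_2, of order 2^2·2! = 8.

8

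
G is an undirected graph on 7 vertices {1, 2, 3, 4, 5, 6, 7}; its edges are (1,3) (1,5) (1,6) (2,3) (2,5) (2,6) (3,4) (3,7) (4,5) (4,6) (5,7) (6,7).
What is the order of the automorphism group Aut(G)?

The vertices split by degree into {3, 5, 6} (degree 4) and {1, 2, 4, 7} (degree 3); every edge runs between the two parts, so G is the complete bipartite graph K_{3,4}. Automorphisms preserve the bipartition setwise (since the parts differ in size) and act as S_4 × S_3 within it; |Aut| = 144.

144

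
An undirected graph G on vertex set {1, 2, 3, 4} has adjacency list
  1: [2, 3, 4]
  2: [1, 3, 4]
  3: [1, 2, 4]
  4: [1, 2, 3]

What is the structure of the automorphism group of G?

the symmetric group on 4 letters

Every vertex has degree 3, so G is the complete graph K_4. Every bijection on the vertex set is an automorphism of K_4; hence Aut(K_4) ≅ S_4, order 24.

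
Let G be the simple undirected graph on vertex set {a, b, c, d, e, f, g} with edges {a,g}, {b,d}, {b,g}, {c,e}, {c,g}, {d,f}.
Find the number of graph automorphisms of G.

The degree sequence is [1, 2, 2, 2, 1, 1, 3]. Checking the degree-preserving permutations of the vertex set shows that none except the identity preserves every edge, so Aut(G) is trivial.

1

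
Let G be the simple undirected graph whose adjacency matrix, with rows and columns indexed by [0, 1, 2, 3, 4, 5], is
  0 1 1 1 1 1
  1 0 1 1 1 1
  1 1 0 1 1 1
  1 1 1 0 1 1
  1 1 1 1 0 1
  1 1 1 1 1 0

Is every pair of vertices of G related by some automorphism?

All 6 vertices are pairwise adjacent: G = K_6. Any permutation of the 6 vertices preserves K_6, so Aut(K_6) = S_6 of order 6! = 720. Under this action every vertex can be carried to every other, so G is vertex-transitive.

Yes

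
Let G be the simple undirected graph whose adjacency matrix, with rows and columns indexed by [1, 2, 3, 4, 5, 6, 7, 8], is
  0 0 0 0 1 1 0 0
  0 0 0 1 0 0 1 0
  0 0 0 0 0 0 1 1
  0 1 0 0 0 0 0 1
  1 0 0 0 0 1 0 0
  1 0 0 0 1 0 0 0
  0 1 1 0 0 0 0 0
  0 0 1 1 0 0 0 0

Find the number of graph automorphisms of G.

60

G has two connected components, {2, 3, 4, 7, 8} and {1, 5, 6}; each is 2-regular, so G = C_5 ⊔ C_3. The components are non-isomorphic (different sizes), so Aut(G) = Aut(C_5) × Aut(C_3) = D_5 × D_3 of order 10·6 = 60.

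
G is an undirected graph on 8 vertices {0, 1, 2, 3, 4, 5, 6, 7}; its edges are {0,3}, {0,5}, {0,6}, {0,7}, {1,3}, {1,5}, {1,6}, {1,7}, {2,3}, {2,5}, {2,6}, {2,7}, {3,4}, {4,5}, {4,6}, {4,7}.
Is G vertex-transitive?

G is 4-regular and bipartite with parts {0, 1, 2, 4} and {3, 5, 6, 7} (each part is independent and every cross-pair is an edge), so G = K_{4,4}. Aut(K_{4,4}) is the wreath product S_4 ≀ Z_2: permute within each part, then optionally swap the parts; |Aut| = 2·(4!)² = 1152. This group acts transitively on the 8 vertices.

Yes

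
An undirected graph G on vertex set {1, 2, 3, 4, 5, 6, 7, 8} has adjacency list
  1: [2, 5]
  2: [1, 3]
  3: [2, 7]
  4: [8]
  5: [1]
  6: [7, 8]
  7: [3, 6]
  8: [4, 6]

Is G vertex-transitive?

No

Automorphisms preserve degree, but G has vertices of degree 1 and vertices of degree 2; no automorphism maps one to the other, so G is not vertex-transitive.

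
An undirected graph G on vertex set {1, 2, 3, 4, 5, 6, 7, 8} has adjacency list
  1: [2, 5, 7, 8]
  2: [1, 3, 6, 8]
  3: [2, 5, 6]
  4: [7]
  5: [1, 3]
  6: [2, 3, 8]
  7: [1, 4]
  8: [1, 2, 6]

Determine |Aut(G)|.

Degrees alone do not determine every vertex (e.g. 1 and 2 both have degree 4), but their neighbour-degree multisets differ: N(1) has degrees [2, 2, 3, 4] while N(2) has degrees [3, 3, 3, 4]. Repeating this refinement separates all vertices, so the only automorphism is the identity.

1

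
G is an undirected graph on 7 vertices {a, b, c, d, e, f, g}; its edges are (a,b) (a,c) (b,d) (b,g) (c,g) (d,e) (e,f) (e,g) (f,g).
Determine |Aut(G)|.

The degree sequence is [2, 3, 2, 2, 3, 2, 4]. Checking the degree-preserving permutations of the vertex set shows that none except the identity preserves every edge, so Aut(G) is trivial.

1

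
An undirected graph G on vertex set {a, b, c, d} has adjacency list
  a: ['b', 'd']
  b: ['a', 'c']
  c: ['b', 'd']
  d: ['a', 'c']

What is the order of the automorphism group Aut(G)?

8

G is 2-regular and bipartite with parts {a, c} and {b, d} (each part is independent and every cross-pair is an edge), so G = K_{2,2}. Aut(K_{2,2}) is the wreath product S_2 ≀ Z_2: permute within each part, then optionally swap the parts; |Aut| = 2·(2!)² = 8.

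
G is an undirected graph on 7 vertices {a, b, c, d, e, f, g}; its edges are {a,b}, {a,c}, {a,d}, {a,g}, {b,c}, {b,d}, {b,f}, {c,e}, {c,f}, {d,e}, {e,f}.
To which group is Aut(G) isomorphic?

the trivial group

The degree sequence is [4, 4, 4, 3, 3, 3, 1]. Checking the degree-preserving permutations of the vertex set shows that none except the identity preserves every edge, so Aut(G) is trivial.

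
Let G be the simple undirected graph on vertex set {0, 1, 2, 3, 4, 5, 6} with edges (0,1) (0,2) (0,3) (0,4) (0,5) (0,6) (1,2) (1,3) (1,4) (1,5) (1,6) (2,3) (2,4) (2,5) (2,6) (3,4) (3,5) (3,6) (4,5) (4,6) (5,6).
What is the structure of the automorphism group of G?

All 7 vertices are pairwise adjacent: G = K_7. Any permutation of the 7 vertices preserves K_7, so Aut(K_7) = S_7 of order 7! = 5040.

S_7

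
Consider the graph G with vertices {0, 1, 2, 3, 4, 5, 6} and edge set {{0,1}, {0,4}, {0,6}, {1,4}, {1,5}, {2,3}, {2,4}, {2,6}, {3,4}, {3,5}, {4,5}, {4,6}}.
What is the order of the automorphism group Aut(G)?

Vertex 4 is the unique vertex of degree 6; the remaining 6 vertices each have degree 3 and induce a cycle, so G is the wheel on 7 vertices with hub 4. With the hub fixed, the remaining symmetry is that of the rim cycle C_6, giving the dihedral group D_6.

12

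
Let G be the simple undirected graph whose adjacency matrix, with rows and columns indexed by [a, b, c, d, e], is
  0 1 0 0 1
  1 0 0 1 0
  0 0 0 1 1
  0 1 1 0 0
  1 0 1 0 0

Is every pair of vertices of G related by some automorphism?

Yes

Every vertex has degree 2 and the graph is connected, so G is the 5-cycle C_5. The automorphisms of the 5-cycle are exactly the symmetries of a regular 5-gon: the dihedral group D_5, |D_5| = 10. This group acts transitively on the 5 vertices.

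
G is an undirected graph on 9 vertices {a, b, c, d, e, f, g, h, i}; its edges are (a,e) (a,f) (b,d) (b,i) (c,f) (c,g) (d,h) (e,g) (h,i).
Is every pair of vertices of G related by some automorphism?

G has two connected components, {a, c, e, f, g} and {b, d, h, i}; each is 2-regular, so G = C_5 ⊔ C_4. The orbit of a under Aut(G) is {a, c, e, f, g}, which does not contain b, so G is not vertex-transitive.

No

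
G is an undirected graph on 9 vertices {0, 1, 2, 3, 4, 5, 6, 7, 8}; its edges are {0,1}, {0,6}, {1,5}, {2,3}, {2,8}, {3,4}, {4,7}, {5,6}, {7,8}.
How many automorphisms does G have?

80

G has two connected components, {2, 3, 4, 7, 8} and {0, 1, 5, 6}; each is 2-regular, so G = C_5 ⊔ C_4. No automorphism exchanges components of different sizes, hence Aut(G) is the direct product D_5 × D_4, order 80.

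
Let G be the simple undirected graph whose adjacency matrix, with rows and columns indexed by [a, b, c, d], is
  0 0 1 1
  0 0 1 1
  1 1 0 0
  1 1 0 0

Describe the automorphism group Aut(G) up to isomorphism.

G is 2-regular and connected on 4 vertices, i.e. the cycle C_4. The automorphisms of the 4-cycle are exactly the symmetries of a regular 4-gon: the dihedral group D_4, |D_4| = 8.

the dihedral group of order 8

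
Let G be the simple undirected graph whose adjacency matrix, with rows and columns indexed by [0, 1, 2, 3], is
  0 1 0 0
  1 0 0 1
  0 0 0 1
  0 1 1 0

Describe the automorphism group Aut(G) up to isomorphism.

C_2

The degree sequence is [1, 2, 1, 2]; the two degree-1 vertices 0 and 2 are the ends of a path, so G = P_4. The only nontrivial automorphism of a path is the end-to-end reflection, so Aut(G) ≅ Z_2.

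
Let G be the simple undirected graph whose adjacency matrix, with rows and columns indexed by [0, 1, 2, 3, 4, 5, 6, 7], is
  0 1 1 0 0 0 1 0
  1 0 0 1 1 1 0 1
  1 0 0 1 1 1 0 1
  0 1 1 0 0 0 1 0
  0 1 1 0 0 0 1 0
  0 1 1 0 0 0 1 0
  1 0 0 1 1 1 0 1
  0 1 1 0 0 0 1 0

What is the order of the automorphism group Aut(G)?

The vertices split by degree into {1, 2, 6} (degree 5) and {0, 3, 4, 5, 7} (degree 3); every edge runs between the two parts, so G is the complete bipartite graph K_{3,5}. Automorphisms preserve the bipartition setwise (since the parts differ in size) and act as S_3 × S_5 within it; |Aut| = 720.

720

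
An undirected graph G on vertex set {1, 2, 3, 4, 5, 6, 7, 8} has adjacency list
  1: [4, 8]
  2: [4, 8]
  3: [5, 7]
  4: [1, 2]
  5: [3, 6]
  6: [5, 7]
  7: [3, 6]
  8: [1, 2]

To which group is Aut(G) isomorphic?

G has two connected components, {1, 2, 4, 8} and {3, 5, 6, 7}; each is 2-regular, so G = C_4 ⊔ C_4. With two isomorphic components, Aut(G) = Aut(C_4) ≀ S_2 = (D_4 × D_4) ⋊ Z_2: permute each cycle by D_4, then optionally swap the two cycles. Order 2·(2·4)² = 128.

D_4 ≀ Z_2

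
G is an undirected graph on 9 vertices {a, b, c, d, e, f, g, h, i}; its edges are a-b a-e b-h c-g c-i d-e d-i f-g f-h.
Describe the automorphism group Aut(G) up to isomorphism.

G is 2-regular and connected on 9 vertices, i.e. the cycle C_9. The automorphisms of the 9-cycle are exactly the symmetries of a regular 9-gon: the dihedral group D_9, |D_9| = 18.

the dihedral group of order 18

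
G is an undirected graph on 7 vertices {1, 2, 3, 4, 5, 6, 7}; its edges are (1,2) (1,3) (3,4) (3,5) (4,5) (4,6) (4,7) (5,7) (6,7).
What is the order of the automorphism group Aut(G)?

1

The degree sequence is [2, 1, 3, 4, 3, 2, 3]. Checking the degree-preserving permutations of the vertex set shows that none except the identity preserves every edge, so Aut(G) is trivial.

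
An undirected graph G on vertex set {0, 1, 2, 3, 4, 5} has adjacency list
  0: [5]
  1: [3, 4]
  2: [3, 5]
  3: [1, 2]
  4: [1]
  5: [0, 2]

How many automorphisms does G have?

The degree sequence is [1, 2, 2, 2, 1, 2]; the two degree-1 vertices 0 and 4 are the ends of a path, so G = P_6. The only nontrivial automorphism of a path is the end-to-end reflection, so Aut(G) ≅ Z_2.

2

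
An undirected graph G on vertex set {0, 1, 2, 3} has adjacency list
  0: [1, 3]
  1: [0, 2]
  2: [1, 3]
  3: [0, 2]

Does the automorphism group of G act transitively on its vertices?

Yes

Every vertex has degree 2 and the graph is connected, so G is the 4-cycle C_4. C_4 has 4 rotations and 4 reflections, so Aut(C_4) ≅ D_4 of order 8. Under this action every vertex can be carried to every other, so G is vertex-transitive.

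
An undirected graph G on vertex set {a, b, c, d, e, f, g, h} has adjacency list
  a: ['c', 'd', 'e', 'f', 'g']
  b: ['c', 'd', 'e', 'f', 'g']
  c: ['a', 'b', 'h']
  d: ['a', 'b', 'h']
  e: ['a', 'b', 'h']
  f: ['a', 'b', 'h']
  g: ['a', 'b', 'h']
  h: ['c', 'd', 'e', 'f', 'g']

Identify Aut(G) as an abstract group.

S_5 × S_3

The vertices split by degree into {a, b, h} (degree 5) and {c, d, e, f, g} (degree 3); every edge runs between the two parts, so G is the complete bipartite graph K_{3,5}. The parts have unequal sizes, so no automorphism swaps them; each part is permuted independently, giving S_5 × S_3 of order 5!·3! = 720.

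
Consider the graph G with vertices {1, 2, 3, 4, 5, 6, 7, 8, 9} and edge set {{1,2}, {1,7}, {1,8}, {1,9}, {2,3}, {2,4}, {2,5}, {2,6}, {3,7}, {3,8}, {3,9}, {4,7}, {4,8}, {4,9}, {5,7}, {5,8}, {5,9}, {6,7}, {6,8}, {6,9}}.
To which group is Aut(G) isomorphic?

S_4 × S_5

The vertices split by degree into {2, 7, 8, 9} (degree 5) and {1, 3, 4, 5, 6} (degree 4); every edge runs between the two parts, so G is the complete bipartite graph K_{4,5}. The parts have unequal sizes, so no automorphism swaps them; each part is permuted independently, giving S_4 × S_5 of order 4!·5! = 2880.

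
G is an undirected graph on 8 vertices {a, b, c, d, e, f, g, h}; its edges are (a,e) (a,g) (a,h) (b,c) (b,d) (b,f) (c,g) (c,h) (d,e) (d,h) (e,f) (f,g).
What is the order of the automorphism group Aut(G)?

G is 3-regular and bipartite on 2^3 = 8 vertices with girth 4; it is the hypercube graph Q_3. Aut(Q_3) consists of the signed permutations of the 3 coordinate axes: 3! permutations times 2^3 sign flips, so |Aut| = 2^3·3! = 48.

48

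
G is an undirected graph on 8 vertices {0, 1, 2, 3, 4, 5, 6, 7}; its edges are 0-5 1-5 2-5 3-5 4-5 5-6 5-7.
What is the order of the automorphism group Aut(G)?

Vertex 5 has degree 7 and every other vertex has degree 1, so G is the star K_{1,7} with centre 5. Any automorphism fixes the centre and permutes the 7 leaves freely, so Aut(G) ≅ S_7 of order 7! = 5040.

5040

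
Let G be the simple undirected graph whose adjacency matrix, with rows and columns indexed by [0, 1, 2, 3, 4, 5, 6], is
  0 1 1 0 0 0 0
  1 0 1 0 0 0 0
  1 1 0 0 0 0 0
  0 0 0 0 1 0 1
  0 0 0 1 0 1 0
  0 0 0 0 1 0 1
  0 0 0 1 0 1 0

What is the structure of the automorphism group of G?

D_3 × D_4

G has two connected components, {3, 4, 5, 6} and {0, 1, 2}; each is 2-regular, so G = C_4 ⊔ C_3. The components are non-isomorphic (different sizes), so Aut(G) = Aut(C_3) × Aut(C_4) = D_3 × D_4 of order 6·8 = 48.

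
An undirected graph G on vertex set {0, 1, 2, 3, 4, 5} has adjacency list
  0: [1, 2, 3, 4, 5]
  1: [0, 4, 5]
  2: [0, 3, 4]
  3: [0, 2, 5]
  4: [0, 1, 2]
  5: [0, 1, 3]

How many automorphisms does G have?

10

Vertex 0 is the unique vertex of degree 5; the remaining 5 vertices each have degree 3 and induce a cycle, so G is the wheel on 6 vertices with hub 0. Every automorphism fixes the hub and acts on the rim 5-cycle, so Aut(G) ≅ Aut(C_5) = D_5 of order 10.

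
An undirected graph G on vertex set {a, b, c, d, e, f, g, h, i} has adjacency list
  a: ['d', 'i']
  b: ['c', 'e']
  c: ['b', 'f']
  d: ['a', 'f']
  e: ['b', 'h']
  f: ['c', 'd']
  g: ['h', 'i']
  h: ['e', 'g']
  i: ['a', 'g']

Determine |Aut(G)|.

G is 2-regular and connected on 9 vertices, i.e. the cycle C_9. The automorphisms of the 9-cycle are exactly the symmetries of a regular 9-gon: the dihedral group D_9, |D_9| = 18.

18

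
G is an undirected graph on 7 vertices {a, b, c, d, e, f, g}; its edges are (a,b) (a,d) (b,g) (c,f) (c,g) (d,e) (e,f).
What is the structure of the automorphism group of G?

the dihedral group of order 14

Every vertex has degree 2 and the graph is connected, so G is the 7-cycle C_7. C_7 has 7 rotations and 7 reflections, so Aut(C_7) ≅ D_7 of order 14.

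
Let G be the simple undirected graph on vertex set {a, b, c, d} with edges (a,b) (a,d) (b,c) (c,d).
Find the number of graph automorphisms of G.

8

G is 2-regular and bipartite with parts {b, d} and {a, c} (each part is independent and every cross-pair is an edge), so G = K_{2,2}. Each part can be permuted independently (S_2 × S_2) and the two equal-size parts can also be swapped, giving (S_2 × S_2) ⋊ Z_2 of order 2·(2!)² = 8.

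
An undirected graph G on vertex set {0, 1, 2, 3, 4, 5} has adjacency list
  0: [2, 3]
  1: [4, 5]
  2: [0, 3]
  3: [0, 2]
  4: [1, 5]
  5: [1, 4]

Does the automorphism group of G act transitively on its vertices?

G has two connected components, {0, 2, 3} and {1, 4, 5}; each is 2-regular, so G = C_3 ⊔ C_3. With two isomorphic components, Aut(G) = Aut(C_3) ≀ S_2 = (D_3 × D_3) ⋊ Z_2: permute each cycle by D_3, then optionally swap the two cycles. Order 2·(2·3)² = 72. This group acts transitively on the 6 vertices.

Yes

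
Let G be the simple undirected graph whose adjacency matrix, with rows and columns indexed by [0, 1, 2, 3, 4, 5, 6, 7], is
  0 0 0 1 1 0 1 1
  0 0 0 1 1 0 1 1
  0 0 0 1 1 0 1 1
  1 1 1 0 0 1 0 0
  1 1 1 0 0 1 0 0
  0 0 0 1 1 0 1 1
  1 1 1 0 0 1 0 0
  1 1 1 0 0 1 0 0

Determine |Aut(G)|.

G is 4-regular and bipartite with parts {3, 4, 6, 7} and {0, 1, 2, 5} (each part is independent and every cross-pair is an edge), so G = K_{4,4}. Aut(K_{4,4}) is the wreath product S_4 ≀ Z_2: permute within each part, then optionally swap the parts; |Aut| = 2·(4!)² = 1152.

1152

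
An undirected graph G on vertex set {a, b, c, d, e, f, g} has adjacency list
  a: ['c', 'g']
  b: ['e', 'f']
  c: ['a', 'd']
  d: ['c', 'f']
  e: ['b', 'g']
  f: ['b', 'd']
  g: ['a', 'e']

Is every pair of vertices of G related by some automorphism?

G is 2-regular and connected on 7 vertices, i.e. the cycle C_7. C_7 has 7 rotations and 7 reflections, so Aut(C_7) ≅ D_7 of order 14. Under this action every vertex can be carried to every other, so G is vertex-transitive.

Yes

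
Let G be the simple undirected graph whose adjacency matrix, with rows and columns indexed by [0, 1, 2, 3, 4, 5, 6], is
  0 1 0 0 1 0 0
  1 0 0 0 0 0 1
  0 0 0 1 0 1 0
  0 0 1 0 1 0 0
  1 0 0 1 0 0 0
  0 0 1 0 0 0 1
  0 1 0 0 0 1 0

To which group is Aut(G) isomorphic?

D_7

G is 2-regular and connected on 7 vertices, i.e. the cycle C_7. The automorphisms of the 7-cycle are exactly the symmetries of a regular 7-gon: the dihedral group D_7, |D_7| = 14.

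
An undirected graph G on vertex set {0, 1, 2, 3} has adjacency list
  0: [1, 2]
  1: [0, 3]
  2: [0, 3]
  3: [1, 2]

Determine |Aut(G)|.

8

G is 2-regular and connected on 4 vertices, i.e. the cycle C_4. C_4 has 4 rotations and 4 reflections, so Aut(C_4) ≅ D_4 of order 8.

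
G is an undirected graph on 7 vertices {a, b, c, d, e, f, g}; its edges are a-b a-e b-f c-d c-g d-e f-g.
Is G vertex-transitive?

Every vertex has degree 2 and the graph is connected, so G is the 7-cycle C_7. C_7 has 7 rotations and 7 reflections, so Aut(C_7) ≅ D_7 of order 14. Under this action every vertex can be carried to every other, so G is vertex-transitive.

Yes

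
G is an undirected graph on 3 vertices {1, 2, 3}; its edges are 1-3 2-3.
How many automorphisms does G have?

The degree sequence is [1, 1, 2]; the two degree-1 vertices 1 and 2 are the ends of a path, so G = P_3. A path has exactly one nontrivial symmetry — reversal — giving Aut(G) of order 2.

2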